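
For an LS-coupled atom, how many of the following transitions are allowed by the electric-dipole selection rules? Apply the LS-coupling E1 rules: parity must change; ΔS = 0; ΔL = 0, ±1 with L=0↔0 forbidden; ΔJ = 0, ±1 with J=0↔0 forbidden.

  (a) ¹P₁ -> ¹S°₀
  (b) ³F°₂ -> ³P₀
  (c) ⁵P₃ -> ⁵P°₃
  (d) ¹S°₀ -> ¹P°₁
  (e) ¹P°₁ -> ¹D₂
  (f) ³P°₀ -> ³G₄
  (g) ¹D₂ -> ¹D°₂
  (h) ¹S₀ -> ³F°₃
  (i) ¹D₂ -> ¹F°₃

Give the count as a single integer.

(a) allowed
(b) forbidden (ΔL, ΔJ fail)
(c) allowed
(d) forbidden (parity fails)
(e) allowed
(f) forbidden (ΔL, ΔJ fail)
(g) allowed
(h) forbidden (ΔS, ΔL, ΔJ fail)
(i) allowed
Total allowed: 5 of 9.

5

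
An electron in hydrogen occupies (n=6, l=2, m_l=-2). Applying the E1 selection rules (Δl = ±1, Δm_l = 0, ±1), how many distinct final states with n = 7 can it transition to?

E1 requires Δl = ±1, so l_f ∈ {1, 3}; with 0 ≤ l_f ≤ n_f−1 = 6, the allowed l_f values are {1, 3}.
For l_f = 1: m_f ∈ {m_i−1, m_i, m_i+1} ∩ [−1, 1] = {-1} → 1 state.
For l_f = 3: m_f ∈ {m_i−1, m_i, m_i+1} ∩ [−3, 3] = {-3, -2, -1} → 3 states.
Total: 4.

4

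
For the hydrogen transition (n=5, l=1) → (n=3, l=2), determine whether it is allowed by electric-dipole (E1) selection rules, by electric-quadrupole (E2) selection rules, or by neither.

Δl = 2 − 1 = +1; l_i + l_f = 3.
E1 (Δl = ±1): satisfied.
E2 (Δl = 0,±2, l_i+l_f ≥ 2): not satisfied.

E1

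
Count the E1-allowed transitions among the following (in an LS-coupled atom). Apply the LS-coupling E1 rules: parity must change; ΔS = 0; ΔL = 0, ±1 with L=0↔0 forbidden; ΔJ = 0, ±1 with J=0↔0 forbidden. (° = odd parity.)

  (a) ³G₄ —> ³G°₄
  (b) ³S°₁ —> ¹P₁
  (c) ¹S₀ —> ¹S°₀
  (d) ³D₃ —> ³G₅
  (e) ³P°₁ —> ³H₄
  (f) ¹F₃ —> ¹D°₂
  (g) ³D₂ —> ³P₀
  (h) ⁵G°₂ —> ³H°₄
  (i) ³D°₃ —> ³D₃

(a) allowed
(b) forbidden (ΔS fails)
(c) forbidden (ΔL, ΔJ fail)
(d) forbidden (parity, ΔL, ΔJ fail)
(e) forbidden (ΔL, ΔJ fail)
(f) allowed
(g) forbidden (parity, ΔJ fail)
(h) forbidden (parity, ΔS, ΔJ fail)
(i) allowed
Total allowed: 3 of 9.

3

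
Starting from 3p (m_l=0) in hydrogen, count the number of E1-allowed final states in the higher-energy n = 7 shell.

E1 requires Δl = ±1, so l_f ∈ {0, 2}; with 0 ≤ l_f ≤ n_f−1 = 6, the allowed l_f values are {0, 2}.
For l_f = 0: m_f ∈ {m_i−1, m_i, m_i+1} ∩ [−0, 0] = {0} → 1 state.
For l_f = 2: m_f ∈ {m_i−1, m_i, m_i+1} ∩ [−2, 2] = {-1, 0, 1} → 3 states.
Total: 4.

4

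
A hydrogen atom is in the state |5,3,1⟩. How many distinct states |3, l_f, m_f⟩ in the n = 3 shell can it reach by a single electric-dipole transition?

3

E1 requires Δl = ±1, so l_f ∈ {2, 4}; with 0 ≤ l_f ≤ n_f−1 = 2, the allowed l_f values are {2}.
For l_f = 2: m_f ∈ {m_i−1, m_i, m_i+1} ∩ [−2, 2] = {0, 1, 2} → 3 states.
Total: 3.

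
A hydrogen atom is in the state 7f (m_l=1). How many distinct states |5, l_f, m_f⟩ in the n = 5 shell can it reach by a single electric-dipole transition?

6

E1 requires Δl = ±1, so l_f ∈ {2, 4}; with 0 ≤ l_f ≤ n_f−1 = 4, the allowed l_f values are {2, 4}.
For l_f = 2: m_f ∈ {m_i−1, m_i, m_i+1} ∩ [−2, 2] = {0, 1, 2} → 3 states.
For l_f = 4: m_f ∈ {m_i−1, m_i, m_i+1} ∩ [−4, 4] = {0, 1, 2} → 3 states.
Total: 6.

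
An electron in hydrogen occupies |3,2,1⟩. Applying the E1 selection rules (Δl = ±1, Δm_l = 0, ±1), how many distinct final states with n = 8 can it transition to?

E1 requires Δl = ±1, so l_f ∈ {1, 3}; with 0 ≤ l_f ≤ n_f−1 = 7, the allowed l_f values are {1, 3}.
For l_f = 1: m_f ∈ {m_i−1, m_i, m_i+1} ∩ [−1, 1] = {0, 1} → 2 states.
For l_f = 3: m_f ∈ {m_i−1, m_i, m_i+1} ∩ [−3, 3] = {0, 1, 2} → 3 states.
Total: 5.

5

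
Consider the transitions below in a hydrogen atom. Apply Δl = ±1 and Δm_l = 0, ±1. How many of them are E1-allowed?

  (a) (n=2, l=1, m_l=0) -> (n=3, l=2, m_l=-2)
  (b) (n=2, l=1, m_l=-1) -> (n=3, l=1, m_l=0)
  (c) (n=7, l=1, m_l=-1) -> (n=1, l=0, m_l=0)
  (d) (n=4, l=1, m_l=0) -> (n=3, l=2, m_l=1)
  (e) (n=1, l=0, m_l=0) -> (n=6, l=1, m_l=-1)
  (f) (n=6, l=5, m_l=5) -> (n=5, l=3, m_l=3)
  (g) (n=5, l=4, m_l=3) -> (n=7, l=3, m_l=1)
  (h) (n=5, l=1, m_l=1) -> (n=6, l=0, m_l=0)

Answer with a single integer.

4

(a) forbidden — Δm_l = -2 (E1 requires Δm_l = 0, ±1)
(b) forbidden — Δl = +0 (E1 requires Δl = ±1)
(c) allowed
(d) allowed
(e) allowed
(f) forbidden — Δl = -2 (E1 requires Δl = ±1); Δm_l = -2 (E1 requires Δm_l = 0, ±1)
(g) forbidden — Δm_l = -2 (E1 requires Δm_l = 0, ±1)
(h) allowed
Total allowed: 4 of 8.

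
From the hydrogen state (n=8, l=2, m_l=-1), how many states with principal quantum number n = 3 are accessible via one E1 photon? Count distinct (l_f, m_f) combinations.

E1 requires Δl = ±1, so l_f ∈ {1, 3}; with 0 ≤ l_f ≤ n_f−1 = 2, the allowed l_f values are {1}.
For l_f = 1: m_f ∈ {m_i−1, m_i, m_i+1} ∩ [−1, 1] = {-1, 0} → 2 states.
Total: 2.

2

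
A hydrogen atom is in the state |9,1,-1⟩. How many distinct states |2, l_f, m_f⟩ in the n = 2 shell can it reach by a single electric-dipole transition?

E1 requires Δl = ±1, so l_f ∈ {0, 2}; with 0 ≤ l_f ≤ n_f−1 = 1, the allowed l_f values are {0}.
For l_f = 0: m_f ∈ {m_i−1, m_i, m_i+1} ∩ [−0, 0] = {0} → 1 state.
Total: 1.

1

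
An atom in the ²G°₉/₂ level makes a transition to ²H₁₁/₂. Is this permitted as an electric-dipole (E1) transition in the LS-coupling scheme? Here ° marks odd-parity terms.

Reading off the term symbols: S 1/2→1/2, L 4→5, J 9/2→11/2, parity odd→even.
ΔS = 0: S: 1/2 → 1/2 — passes.
Parity must change: odd → even — passes.
ΔJ = 0, ±1 (not J=0↔0): J: 9/2 → 11/2, ΔJ = +1 — passes.
ΔL = 0, ±1 (not L=0↔0): L: 4 → 5, ΔL = +1 — passes.
All four E1 rules are satisfied.

allowed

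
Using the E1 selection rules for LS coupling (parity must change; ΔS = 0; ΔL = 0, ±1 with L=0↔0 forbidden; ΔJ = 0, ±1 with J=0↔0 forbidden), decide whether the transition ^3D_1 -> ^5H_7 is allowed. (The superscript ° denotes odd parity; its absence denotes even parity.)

forbidden

Reading off the term symbols: S 1→2, L 2→5, J 1→7, parity even→even.
Parity must change: even → even — fails.
ΔS = 0: S: 1 → 2 — fails.
ΔL = 0, ±1 (not L=0↔0): L: 2 → 5, ΔL = +3 — fails.
ΔJ = 0, ±1 (not J=0↔0): J: 1 → 7, ΔJ = +6 — fails.
Rule(s) violated: parity, ΔS, ΔL, ΔJ.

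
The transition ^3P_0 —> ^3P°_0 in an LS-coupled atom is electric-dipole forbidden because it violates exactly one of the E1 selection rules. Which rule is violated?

Initial level: S=1, L=1, J=0, parity even. Final level: S=1, L=1, J=0, parity odd.
Parity must change: even → odd — ✓.
ΔS = 0: S: 1 → 1 — ✓.
ΔL = 0, ±1 (not L=0↔0): L: 1 → 1, ΔL = +0 — ✓.
ΔJ = 0, ±1 (not J=0↔0): J: 0 → 0, ΔJ = +0 — ✗.

the J=0 ↔ J=0 exclusion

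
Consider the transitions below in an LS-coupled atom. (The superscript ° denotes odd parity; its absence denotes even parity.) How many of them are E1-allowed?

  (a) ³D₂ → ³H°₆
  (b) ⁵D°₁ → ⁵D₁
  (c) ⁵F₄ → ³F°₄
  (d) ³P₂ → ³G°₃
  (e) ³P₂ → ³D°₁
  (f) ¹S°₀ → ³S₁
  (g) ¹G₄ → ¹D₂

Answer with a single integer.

2

(a) forbidden (ΔL, ΔJ fail)
(b) allowed
(c) forbidden (ΔS fails)
(d) forbidden (ΔL fails)
(e) allowed
(f) forbidden (ΔS, ΔL fail)
(g) forbidden (parity, ΔL, ΔJ fail)
Total allowed: 2 of 7.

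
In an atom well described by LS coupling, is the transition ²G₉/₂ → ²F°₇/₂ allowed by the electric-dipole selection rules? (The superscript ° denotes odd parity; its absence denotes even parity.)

allowed

Reading off the term symbols: S 1/2→1/2, L 4→3, J 9/2→7/2, parity even→odd.
Parity must change: even → odd — ✓.
ΔS = 0: S: 1/2 → 1/2 — ✓.
ΔL = 0, ±1 (not L=0↔0): L: 4 → 3, ΔL = -1 — ✓.
ΔJ = 0, ±1 (not J=0↔0): J: 9/2 → 7/2, ΔJ = -1 — ✓.
All four E1 rules are satisfied.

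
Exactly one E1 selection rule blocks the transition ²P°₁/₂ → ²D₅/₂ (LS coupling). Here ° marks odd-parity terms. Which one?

Parity must change: odd → even — ✓.
ΔS = 0: S: 1/2 → 1/2 — ✓.
ΔL = 0, ±1 (not L=0↔0): L: 1 → 2, ΔL = +1 — ✓.
ΔJ = 0, ±1 (not J=0↔0): J: 1/2 → 5/2, ΔJ = +2 — ✗.

the ΔJ = 0, ±1 rule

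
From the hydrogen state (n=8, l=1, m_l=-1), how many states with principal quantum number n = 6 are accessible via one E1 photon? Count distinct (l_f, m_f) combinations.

E1 requires Δl = ±1, so l_f ∈ {0, 2}; with 0 ≤ l_f ≤ n_f−1 = 5, the allowed l_f values are {0, 2}.
For l_f = 0: m_f ∈ {m_i−1, m_i, m_i+1} ∩ [−0, 0] = {0} → 1 state.
For l_f = 2: m_f ∈ {m_i−1, m_i, m_i+1} ∩ [−2, 2] = {-2, -1, 0} → 3 states.
Total: 4.

4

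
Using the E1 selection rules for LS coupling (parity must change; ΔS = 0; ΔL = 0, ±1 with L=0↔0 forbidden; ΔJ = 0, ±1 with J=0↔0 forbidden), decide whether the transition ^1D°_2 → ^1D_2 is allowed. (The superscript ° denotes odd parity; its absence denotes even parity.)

allowed

Reading off the term symbols: S 0→0, L 2→2, J 2→2, parity odd→even.
Parity must change: odd → even — passes.
ΔS = 0: S: 0 → 0 — passes.
ΔL = 0, ±1 (not L=0↔0): L: 2 → 2, ΔL = +0 — passes.
ΔJ = 0, ±1 (not J=0↔0): J: 2 → 2, ΔJ = +0 — passes.
All four E1 rules are satisfied.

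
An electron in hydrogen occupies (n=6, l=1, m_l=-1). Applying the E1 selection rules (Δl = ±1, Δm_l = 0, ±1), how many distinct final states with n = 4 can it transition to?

4

E1 requires Δl = ±1, so l_f ∈ {0, 2}; with 0 ≤ l_f ≤ n_f−1 = 3, the allowed l_f values are {0, 2}.
For l_f = 0: m_f ∈ {m_i−1, m_i, m_i+1} ∩ [−0, 0] = {0} → 1 state.
For l_f = 2: m_f ∈ {m_i−1, m_i, m_i+1} ∩ [−2, 2] = {-2, -1, 0} → 3 states.
Total: 4.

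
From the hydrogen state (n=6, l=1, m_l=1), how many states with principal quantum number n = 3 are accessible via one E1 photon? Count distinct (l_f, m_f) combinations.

4

E1 requires Δl = ±1, so l_f ∈ {0, 2}; with 0 ≤ l_f ≤ n_f−1 = 2, the allowed l_f values are {0, 2}.
For l_f = 0: m_f ∈ {m_i−1, m_i, m_i+1} ∩ [−0, 0] = {0} → 1 state.
For l_f = 2: m_f ∈ {m_i−1, m_i, m_i+1} ∩ [−2, 2] = {0, 1, 2} → 3 states.
Total: 4.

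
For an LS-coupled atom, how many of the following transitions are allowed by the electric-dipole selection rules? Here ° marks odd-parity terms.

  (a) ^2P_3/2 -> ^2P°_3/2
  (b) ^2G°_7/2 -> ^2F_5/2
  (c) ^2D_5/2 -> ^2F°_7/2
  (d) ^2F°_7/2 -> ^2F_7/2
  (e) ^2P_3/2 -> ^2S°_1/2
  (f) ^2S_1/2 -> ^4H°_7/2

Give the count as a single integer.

5

(a) allowed
(b) allowed
(c) allowed
(d) allowed
(e) allowed
(f) forbidden (ΔS, ΔL, ΔJ fail)
Total allowed: 5 of 6.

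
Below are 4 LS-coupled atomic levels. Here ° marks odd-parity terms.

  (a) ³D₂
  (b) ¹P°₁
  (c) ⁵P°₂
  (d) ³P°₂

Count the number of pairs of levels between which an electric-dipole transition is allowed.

(a)–(b): forbidden (ΔS).
(a)–(c): forbidden (ΔS).
(a)–(d): allowed.
(b)–(c): forbidden (parity, ΔS).
(b)–(d): forbidden (parity, ΔS).
(c)–(d): forbidden (parity, ΔS).
Allowed pairs: 1 of 6.

1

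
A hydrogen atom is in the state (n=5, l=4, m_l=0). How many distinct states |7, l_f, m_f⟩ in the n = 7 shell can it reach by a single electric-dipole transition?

E1 requires Δl = ±1, so l_f ∈ {3, 5}; with 0 ≤ l_f ≤ n_f−1 = 6, the allowed l_f values are {3, 5}.
For l_f = 3: m_f ∈ {m_i−1, m_i, m_i+1} ∩ [−3, 3] = {-1, 0, 1} → 3 states.
For l_f = 5: m_f ∈ {m_i−1, m_i, m_i+1} ∩ [−5, 5] = {-1, 0, 1} → 3 states.
Total: 6.

6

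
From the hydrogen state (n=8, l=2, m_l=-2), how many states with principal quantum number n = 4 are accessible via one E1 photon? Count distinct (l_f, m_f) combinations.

4

E1 requires Δl = ±1, so l_f ∈ {1, 3}; with 0 ≤ l_f ≤ n_f−1 = 3, the allowed l_f values are {1, 3}.
For l_f = 1: m_f ∈ {m_i−1, m_i, m_i+1} ∩ [−1, 1] = {-1} → 1 state.
For l_f = 3: m_f ∈ {m_i−1, m_i, m_i+1} ∩ [−3, 3] = {-3, -2, -1} → 3 states.
Total: 4.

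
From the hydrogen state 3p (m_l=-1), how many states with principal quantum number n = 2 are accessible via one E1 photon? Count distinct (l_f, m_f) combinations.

1

E1 requires Δl = ±1, so l_f ∈ {0, 2}; with 0 ≤ l_f ≤ n_f−1 = 1, the allowed l_f values are {0}.
For l_f = 0: m_f ∈ {m_i−1, m_i, m_i+1} ∩ [−0, 0] = {0} → 1 state.
Total: 1.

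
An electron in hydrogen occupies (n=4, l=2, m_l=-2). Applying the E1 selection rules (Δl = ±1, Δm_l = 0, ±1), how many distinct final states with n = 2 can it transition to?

E1 requires Δl = ±1, so l_f ∈ {1, 3}; with 0 ≤ l_f ≤ n_f−1 = 1, the allowed l_f values are {1}.
For l_f = 1: m_f ∈ {m_i−1, m_i, m_i+1} ∩ [−1, 1] = {-1} → 1 state.
Total: 1.

1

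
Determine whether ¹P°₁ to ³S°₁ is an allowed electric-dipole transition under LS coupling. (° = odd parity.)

forbidden

Parity must change: odd → odd — violated.
ΔS = 0: S: 0 → 1 — violated.
ΔL = 0, ±1 (not L=0↔0): L: 1 → 0, ΔL = -1 — satisfied.
ΔJ = 0, ±1 (not J=0↔0): J: 1 → 1, ΔJ = +0 — satisfied.
Rule(s) violated: parity, ΔS.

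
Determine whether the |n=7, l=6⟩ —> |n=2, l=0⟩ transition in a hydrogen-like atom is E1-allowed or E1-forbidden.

forbidden

Δl = 0 − 6 = -6; the E1 rule Δl = ±1 is fails.
The transition is electric-dipole forbidden.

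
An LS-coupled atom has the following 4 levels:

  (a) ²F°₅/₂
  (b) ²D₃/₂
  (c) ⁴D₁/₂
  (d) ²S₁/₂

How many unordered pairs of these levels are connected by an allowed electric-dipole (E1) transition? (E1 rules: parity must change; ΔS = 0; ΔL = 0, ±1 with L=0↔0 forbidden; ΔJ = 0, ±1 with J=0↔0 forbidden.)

1

(a)–(b): allowed.
(a)–(c): forbidden (ΔS, ΔJ).
(a)–(d): forbidden (ΔL, ΔJ).
(b)–(c): forbidden (parity, ΔS).
(b)–(d): forbidden (parity, ΔL).
(c)–(d): forbidden (parity, ΔS, ΔL).
Allowed pairs: 1 of 6.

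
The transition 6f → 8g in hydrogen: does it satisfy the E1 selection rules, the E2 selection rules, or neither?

E1

Δl = 4 − 3 = +1; l_i + l_f = 7.
E1 (Δl = ±1): satisfied.
E2 (Δl = 0,±2, l_i+l_f ≥ 2): not satisfied.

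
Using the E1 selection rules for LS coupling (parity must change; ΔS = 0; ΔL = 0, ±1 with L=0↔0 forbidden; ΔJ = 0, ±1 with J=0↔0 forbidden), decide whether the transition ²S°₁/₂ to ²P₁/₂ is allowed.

Parity must change: odd → even — ok.
ΔS = 0: S: 1/2 → 1/2 — ok.
ΔL = 0, ±1 (not L=0↔0): L: 0 → 1, ΔL = +1 — ok.
ΔJ = 0, ±1 (not J=0↔0): J: 1/2 → 1/2, ΔJ = +0 — ok.
All four E1 rules are satisfied.

allowed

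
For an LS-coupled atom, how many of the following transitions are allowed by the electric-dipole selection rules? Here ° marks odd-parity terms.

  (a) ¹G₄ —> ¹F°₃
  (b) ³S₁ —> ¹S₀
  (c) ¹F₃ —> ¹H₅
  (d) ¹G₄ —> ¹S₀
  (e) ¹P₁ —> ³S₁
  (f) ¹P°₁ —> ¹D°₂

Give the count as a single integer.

1

(a) allowed
(b) forbidden (parity, ΔS, ΔL fail)
(c) forbidden (parity, ΔL, ΔJ fail)
(d) forbidden (parity, ΔL, ΔJ fail)
(e) forbidden (parity, ΔS fail)
(f) forbidden (parity fails)
Total allowed: 1 of 6.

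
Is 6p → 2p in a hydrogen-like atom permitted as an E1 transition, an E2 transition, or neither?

E2

Δl = 1 − 1 = +0; l_i + l_f = 2.
E1 (Δl = ±1): not satisfied.
E2 (Δl = 0,±2, l_i+l_f ≥ 2): satisfied.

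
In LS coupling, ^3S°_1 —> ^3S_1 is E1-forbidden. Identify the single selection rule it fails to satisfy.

Initial level: S=1, L=0, J=1, parity odd. Final level: S=1, L=0, J=1, parity even.
ΔJ = 0, ±1 (not J=0↔0): J: 1 → 1, ΔJ = +0 — passes.
Parity must change: odd → even — passes.
ΔS = 0: S: 1 → 1 — passes.
ΔL = 0, ±1 (not L=0↔0): L: 0 → 0, ΔL = +0 — fails.

the L=0 ↔ L=0 exclusion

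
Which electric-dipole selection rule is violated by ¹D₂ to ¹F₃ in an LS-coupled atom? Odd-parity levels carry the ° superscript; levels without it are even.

parity

Initial level: S=0, L=2, J=2, parity even. Final level: S=0, L=3, J=3, parity even.
Parity must change: even → even — fails.
ΔS = 0: S: 0 → 0 — passes.
ΔL = 0, ±1 (not L=0↔0): L: 2 → 3, ΔL = +1 — passes.
ΔJ = 0, ±1 (not J=0↔0): J: 2 → 3, ΔJ = +1 — passes.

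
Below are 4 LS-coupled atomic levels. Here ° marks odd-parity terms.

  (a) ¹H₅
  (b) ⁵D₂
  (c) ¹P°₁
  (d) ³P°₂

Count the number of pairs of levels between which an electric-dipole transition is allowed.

(a)–(b): forbidden (parity, ΔS, ΔL, ΔJ).
(a)–(c): forbidden (ΔL, ΔJ).
(a)–(d): forbidden (ΔS, ΔL, ΔJ).
(b)–(c): forbidden (ΔS).
(b)–(d): forbidden (ΔS).
(c)–(d): forbidden (parity, ΔS).
Allowed pairs: 0 of 6.

0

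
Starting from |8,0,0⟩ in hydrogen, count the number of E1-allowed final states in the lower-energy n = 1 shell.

E1 requires l_f ∈ {-1, 1}, but neither lies in [0, 0], so no final state is reachable.
Total: 0.

0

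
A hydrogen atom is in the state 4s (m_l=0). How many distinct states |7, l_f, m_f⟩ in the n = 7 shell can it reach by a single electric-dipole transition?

E1 requires Δl = ±1, so l_f ∈ {-1, 1}; with 0 ≤ l_f ≤ n_f−1 = 6, the allowed l_f values are {1}.
For l_f = 1: m_f ∈ {m_i−1, m_i, m_i+1} ∩ [−1, 1] = {-1, 0, 1} → 3 states.
Total: 3.

3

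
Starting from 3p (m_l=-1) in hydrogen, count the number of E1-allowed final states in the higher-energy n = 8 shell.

E1 requires Δl = ±1, so l_f ∈ {0, 2}; with 0 ≤ l_f ≤ n_f−1 = 7, the allowed l_f values are {0, 2}.
For l_f = 0: m_f ∈ {m_i−1, m_i, m_i+1} ∩ [−0, 0] = {0} → 1 state.
For l_f = 2: m_f ∈ {m_i−1, m_i, m_i+1} ∩ [−2, 2] = {-2, -1, 0} → 3 states.
Total: 4.

4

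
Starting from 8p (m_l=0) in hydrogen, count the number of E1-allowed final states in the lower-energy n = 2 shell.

E1 requires Δl = ±1, so l_f ∈ {0, 2}; with 0 ≤ l_f ≤ n_f−1 = 1, the allowed l_f values are {0}.
For l_f = 0: m_f ∈ {m_i−1, m_i, m_i+1} ∩ [−0, 0] = {0} → 1 state.
Total: 1.

1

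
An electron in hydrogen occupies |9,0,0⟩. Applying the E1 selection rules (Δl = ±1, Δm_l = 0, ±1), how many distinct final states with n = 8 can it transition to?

3

E1 requires Δl = ±1, so l_f ∈ {-1, 1}; with 0 ≤ l_f ≤ n_f−1 = 7, the allowed l_f values are {1}.
For l_f = 1: m_f ∈ {m_i−1, m_i, m_i+1} ∩ [−1, 1] = {-1, 0, 1} → 3 states.
Total: 3.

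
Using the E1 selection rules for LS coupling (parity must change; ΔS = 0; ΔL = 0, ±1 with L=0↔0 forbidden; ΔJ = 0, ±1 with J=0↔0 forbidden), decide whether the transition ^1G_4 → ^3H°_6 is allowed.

forbidden

ΔS = 0: S: 0 → 1 — violated.
ΔJ = 0, ±1 (not J=0↔0): J: 4 → 6, ΔJ = +2 — violated.
Parity must change: even → odd — satisfied.
ΔL = 0, ±1 (not L=0↔0): L: 4 → 5, ΔL = +1 — satisfied.
Rule(s) violated: ΔS, ΔJ.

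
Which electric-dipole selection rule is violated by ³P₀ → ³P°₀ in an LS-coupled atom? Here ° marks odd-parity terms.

ΔJ = 0, ±1 (not J=0↔0): J: 0 → 0, ΔJ = +0 — fails.
ΔL = 0, ±1 (not L=0↔0): L: 1 → 1, ΔL = +0 — ok.
ΔS = 0: S: 1 → 1 — ok.
Parity must change: even → odd — ok.

the J=0 ↔ J=0 exclusion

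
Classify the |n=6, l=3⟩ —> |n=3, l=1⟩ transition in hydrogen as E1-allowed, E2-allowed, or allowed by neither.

E2

Δl = 1 − 3 = -2; l_i + l_f = 4.
E1 (Δl = ±1): not satisfied.
E2 (Δl = 0,±2, l_i+l_f ≥ 2): satisfied.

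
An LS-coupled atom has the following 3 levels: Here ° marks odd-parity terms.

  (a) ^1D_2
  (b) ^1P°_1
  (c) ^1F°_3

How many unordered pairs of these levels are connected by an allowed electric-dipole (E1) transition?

(a)–(b): allowed.
(a)–(c): allowed.
(b)–(c): forbidden (parity, ΔL, ΔJ).
Allowed pairs: 2 of 3.

2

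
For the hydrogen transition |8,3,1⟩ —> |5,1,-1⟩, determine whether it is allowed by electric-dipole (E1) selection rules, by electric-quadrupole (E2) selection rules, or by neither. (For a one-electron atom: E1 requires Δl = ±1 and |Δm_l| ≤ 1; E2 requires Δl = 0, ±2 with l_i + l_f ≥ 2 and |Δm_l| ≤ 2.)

Δl = 1 − 3 = -2; l_i + l_f = 4.
Δm_l = -2.
E1 (Δl = ±1, |Δm_l| ≤ 1): not satisfied.
E2 (Δl = 0,±2, l_i+l_f ≥ 2, |Δm_l| ≤ 2): satisfied.

E2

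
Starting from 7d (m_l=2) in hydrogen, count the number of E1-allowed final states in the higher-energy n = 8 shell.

4

E1 requires Δl = ±1, so l_f ∈ {1, 3}; with 0 ≤ l_f ≤ n_f−1 = 7, the allowed l_f values are {1, 3}.
For l_f = 1: m_f ∈ {m_i−1, m_i, m_i+1} ∩ [−1, 1] = {1} → 1 state.
For l_f = 3: m_f ∈ {m_i−1, m_i, m_i+1} ∩ [−3, 3] = {1, 2, 3} → 3 states.
Total: 4.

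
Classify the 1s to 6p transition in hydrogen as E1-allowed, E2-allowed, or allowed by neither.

E1

Δl = 1 − 0 = +1; l_i + l_f = 1.
E1 (Δl = ±1): satisfied.
E2 (Δl = 0,±2, l_i+l_f ≥ 2): not satisfied.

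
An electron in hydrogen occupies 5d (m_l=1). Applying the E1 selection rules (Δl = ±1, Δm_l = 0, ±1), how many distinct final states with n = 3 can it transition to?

E1 requires Δl = ±1, so l_f ∈ {1, 3}; with 0 ≤ l_f ≤ n_f−1 = 2, the allowed l_f values are {1}.
For l_f = 1: m_f ∈ {m_i−1, m_i, m_i+1} ∩ [−1, 1] = {0, 1} → 2 states.
Total: 2.

2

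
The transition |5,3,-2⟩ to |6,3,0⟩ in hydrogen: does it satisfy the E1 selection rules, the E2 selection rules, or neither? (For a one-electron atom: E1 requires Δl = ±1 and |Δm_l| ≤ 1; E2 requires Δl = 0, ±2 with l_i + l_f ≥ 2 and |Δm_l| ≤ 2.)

E2

Δl = 3 − 3 = +0; l_i + l_f = 6.
Δm_l = +2.
E1 (Δl = ±1, |Δm_l| ≤ 1): not satisfied.
E2 (Δl = 0,±2, l_i+l_f ≥ 2, |Δm_l| ≤ 2): satisfied.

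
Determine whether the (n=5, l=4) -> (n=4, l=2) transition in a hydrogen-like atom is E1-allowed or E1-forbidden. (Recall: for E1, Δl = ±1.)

forbidden

Initial l = 4, final l = 2, so Δl = -2. E1 requires Δl = ±1: violated.
The transition is electric-dipole forbidden.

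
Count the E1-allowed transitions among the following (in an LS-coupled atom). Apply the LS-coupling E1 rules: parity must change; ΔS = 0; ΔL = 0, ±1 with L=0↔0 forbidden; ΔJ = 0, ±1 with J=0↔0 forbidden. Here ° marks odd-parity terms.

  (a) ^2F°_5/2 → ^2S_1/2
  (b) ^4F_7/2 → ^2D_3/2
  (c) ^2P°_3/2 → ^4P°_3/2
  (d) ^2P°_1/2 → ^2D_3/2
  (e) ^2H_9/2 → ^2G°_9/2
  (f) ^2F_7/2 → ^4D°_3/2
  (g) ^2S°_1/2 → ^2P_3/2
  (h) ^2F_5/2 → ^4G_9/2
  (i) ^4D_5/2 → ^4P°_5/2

(a) forbidden (ΔL, ΔJ fail)
(b) forbidden (parity, ΔS, ΔJ fail)
(c) forbidden (parity, ΔS fail)
(d) allowed
(e) allowed
(f) forbidden (ΔS, ΔJ fail)
(g) allowed
(h) forbidden (parity, ΔS, ΔJ fail)
(i) allowed
Total allowed: 4 of 9.

4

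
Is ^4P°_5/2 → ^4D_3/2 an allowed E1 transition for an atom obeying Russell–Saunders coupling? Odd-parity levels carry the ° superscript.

Initial level: S=3/2, L=1, J=5/2, parity odd. Final level: S=3/2, L=2, J=3/2, parity even.
Parity must change: odd → even — ok.
ΔS = 0: S: 3/2 → 3/2 — ok.
ΔL = 0, ±1 (not L=0↔0): L: 1 → 2, ΔL = +1 — ok.
ΔJ = 0, ±1 (not J=0↔0): J: 5/2 → 3/2, ΔJ = -1 — ok.
All four E1 rules are satisfied.

allowed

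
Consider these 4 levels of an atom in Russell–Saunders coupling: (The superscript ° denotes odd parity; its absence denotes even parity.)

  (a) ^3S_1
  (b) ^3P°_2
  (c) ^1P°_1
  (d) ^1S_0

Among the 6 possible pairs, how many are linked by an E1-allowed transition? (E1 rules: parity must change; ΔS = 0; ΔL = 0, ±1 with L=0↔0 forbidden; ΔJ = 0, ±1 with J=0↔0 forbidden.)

(a)–(b): allowed.
(a)–(c): forbidden (ΔS).
(a)–(d): forbidden (parity, ΔS, ΔL).
(b)–(c): forbidden (parity, ΔS).
(b)–(d): forbidden (ΔS, ΔJ).
(c)–(d): allowed.
Allowed pairs: 2 of 6.

2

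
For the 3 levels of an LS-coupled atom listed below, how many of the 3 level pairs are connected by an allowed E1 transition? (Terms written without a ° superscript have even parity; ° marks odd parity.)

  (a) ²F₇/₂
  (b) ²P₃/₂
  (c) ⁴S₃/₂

(a)–(b): forbidden (parity, ΔL, ΔJ).
(a)–(c): forbidden (parity, ΔS, ΔL, ΔJ).
(b)–(c): forbidden (parity, ΔS).
Allowed pairs: 0 of 3.

0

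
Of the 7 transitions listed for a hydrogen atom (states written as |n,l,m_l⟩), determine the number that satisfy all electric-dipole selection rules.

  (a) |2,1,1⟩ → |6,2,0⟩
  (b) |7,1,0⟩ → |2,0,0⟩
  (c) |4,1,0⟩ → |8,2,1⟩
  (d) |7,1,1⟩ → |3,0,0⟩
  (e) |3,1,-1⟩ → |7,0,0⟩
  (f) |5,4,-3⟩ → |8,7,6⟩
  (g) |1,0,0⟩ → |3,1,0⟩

6

(a) allowed
(b) allowed
(c) allowed
(d) allowed
(e) allowed
(f) forbidden — Δl = +3 (E1 requires Δl = ±1); Δm_l = +9 (E1 requires Δm_l = 0, ±1)
(g) allowed
Total allowed: 6 of 7.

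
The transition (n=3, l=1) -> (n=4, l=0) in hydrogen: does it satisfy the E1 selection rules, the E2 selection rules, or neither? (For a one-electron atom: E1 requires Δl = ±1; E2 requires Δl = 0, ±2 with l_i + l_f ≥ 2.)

Δl = 0 − 1 = -1; l_i + l_f = 1.
E1 (Δl = ±1): satisfied.
E2 (Δl = 0,±2, l_i+l_f ≥ 2): not satisfied.

E1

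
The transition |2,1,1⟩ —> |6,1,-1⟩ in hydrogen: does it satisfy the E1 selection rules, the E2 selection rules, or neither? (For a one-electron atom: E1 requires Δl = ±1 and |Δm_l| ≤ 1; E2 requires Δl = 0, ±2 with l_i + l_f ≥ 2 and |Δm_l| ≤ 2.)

E2

Δl = 1 − 1 = +0; l_i + l_f = 2.
Δm_l = -2.
E1 (Δl = ±1, |Δm_l| ≤ 1): not satisfied.
E2 (Δl = 0,±2, l_i+l_f ≥ 2, |Δm_l| ≤ 2): satisfied.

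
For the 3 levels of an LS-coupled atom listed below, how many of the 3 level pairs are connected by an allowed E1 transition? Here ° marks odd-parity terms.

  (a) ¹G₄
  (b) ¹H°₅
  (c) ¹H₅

2

(a)–(b): allowed.
(a)–(c): forbidden (parity).
(b)–(c): allowed.
Allowed pairs: 2 of 3.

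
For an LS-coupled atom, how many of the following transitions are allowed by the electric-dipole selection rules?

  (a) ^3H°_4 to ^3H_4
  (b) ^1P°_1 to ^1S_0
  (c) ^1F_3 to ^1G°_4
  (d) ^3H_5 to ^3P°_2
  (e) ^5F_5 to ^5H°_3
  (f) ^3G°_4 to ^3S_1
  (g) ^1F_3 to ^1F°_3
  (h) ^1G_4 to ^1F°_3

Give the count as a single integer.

(a) allowed
(b) allowed
(c) allowed
(d) forbidden (ΔL, ΔJ fail)
(e) forbidden (ΔL, ΔJ fail)
(f) forbidden (ΔL, ΔJ fail)
(g) allowed
(h) allowed
Total allowed: 5 of 8.

5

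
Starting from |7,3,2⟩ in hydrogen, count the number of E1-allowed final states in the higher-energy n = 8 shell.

E1 requires Δl = ±1, so l_f ∈ {2, 4}; with 0 ≤ l_f ≤ n_f−1 = 7, the allowed l_f values are {2, 4}.
For l_f = 2: m_f ∈ {m_i−1, m_i, m_i+1} ∩ [−2, 2] = {1, 2} → 2 states.
For l_f = 4: m_f ∈ {m_i−1, m_i, m_i+1} ∩ [−4, 4] = {1, 2, 3} → 3 states.
Total: 5.

5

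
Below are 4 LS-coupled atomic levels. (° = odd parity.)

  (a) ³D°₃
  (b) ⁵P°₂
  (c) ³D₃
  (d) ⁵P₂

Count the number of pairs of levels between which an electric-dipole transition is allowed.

(a)–(b): forbidden (parity, ΔS).
(a)–(c): allowed.
(a)–(d): forbidden (ΔS).
(b)–(c): forbidden (ΔS).
(b)–(d): allowed.
(c)–(d): forbidden (parity, ΔS).
Allowed pairs: 2 of 6.

2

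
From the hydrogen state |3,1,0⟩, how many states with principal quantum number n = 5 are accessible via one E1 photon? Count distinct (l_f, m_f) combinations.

4

E1 requires Δl = ±1, so l_f ∈ {0, 2}; with 0 ≤ l_f ≤ n_f−1 = 4, the allowed l_f values are {0, 2}.
For l_f = 0: m_f ∈ {m_i−1, m_i, m_i+1} ∩ [−0, 0] = {0} → 1 state.
For l_f = 2: m_f ∈ {m_i−1, m_i, m_i+1} ∩ [−2, 2] = {-1, 0, 1} → 3 states.
Total: 4.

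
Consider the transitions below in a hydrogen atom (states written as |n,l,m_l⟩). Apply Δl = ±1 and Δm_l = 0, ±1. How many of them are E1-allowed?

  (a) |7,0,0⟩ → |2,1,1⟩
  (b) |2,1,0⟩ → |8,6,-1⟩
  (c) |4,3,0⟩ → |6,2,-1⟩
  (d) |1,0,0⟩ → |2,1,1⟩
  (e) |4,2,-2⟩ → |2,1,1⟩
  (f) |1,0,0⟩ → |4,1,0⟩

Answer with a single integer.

4

(a) allowed
(b) forbidden — Δl = +5 (E1 requires Δl = ±1)
(c) allowed
(d) allowed
(e) forbidden — Δm_l = +3 (E1 requires Δm_l = 0, ±1)
(f) allowed
Total allowed: 4 of 6.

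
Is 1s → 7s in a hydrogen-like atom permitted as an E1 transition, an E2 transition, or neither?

neither

Δl = 0 − 0 = +0; l_i + l_f = 0.
E1 (Δl = ±1): not satisfied.
E2 (Δl = 0,±2, l_i+l_f ≥ 2): not satisfied.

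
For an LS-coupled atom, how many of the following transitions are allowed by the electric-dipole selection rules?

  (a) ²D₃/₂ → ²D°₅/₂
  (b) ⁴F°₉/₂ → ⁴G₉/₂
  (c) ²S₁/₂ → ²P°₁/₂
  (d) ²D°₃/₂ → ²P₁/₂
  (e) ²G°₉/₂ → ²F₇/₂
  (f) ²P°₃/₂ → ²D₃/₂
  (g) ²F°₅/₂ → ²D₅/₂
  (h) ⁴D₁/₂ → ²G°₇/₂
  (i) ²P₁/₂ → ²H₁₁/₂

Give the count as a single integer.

(a) allowed
(b) allowed
(c) allowed
(d) allowed
(e) allowed
(f) allowed
(g) allowed
(h) forbidden (ΔS, ΔL, ΔJ fail)
(i) forbidden (parity, ΔL, ΔJ fail)
Total allowed: 7 of 9.

7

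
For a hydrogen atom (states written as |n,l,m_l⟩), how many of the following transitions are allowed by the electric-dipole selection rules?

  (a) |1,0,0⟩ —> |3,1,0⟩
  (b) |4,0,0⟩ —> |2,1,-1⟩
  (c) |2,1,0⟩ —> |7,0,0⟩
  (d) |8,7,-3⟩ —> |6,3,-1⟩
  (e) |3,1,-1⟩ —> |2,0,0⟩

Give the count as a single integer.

4

(a) allowed
(b) allowed
(c) allowed
(d) forbidden — Δl = -4 (E1 requires Δl = ±1); Δm_l = +2 (E1 requires Δm_l = 0, ±1)
(e) allowed
Total allowed: 4 of 5.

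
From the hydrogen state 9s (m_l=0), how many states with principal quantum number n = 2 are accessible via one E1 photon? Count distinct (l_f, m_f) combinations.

3

E1 requires Δl = ±1, so l_f ∈ {-1, 1}; with 0 ≤ l_f ≤ n_f−1 = 1, the allowed l_f values are {1}.
For l_f = 1: m_f ∈ {m_i−1, m_i, m_i+1} ∩ [−1, 1] = {-1, 0, 1} → 3 states.
Total: 3.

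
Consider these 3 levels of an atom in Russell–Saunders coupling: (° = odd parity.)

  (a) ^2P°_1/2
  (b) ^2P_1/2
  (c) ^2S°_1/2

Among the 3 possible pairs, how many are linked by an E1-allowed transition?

(a)–(b): allowed.
(a)–(c): forbidden (parity).
(b)–(c): allowed.
Allowed pairs: 2 of 3.

2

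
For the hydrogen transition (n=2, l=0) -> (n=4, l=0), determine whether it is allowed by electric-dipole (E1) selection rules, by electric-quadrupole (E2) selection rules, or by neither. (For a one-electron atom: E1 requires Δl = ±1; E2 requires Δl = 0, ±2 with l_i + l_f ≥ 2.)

Δl = 0 − 0 = +0; l_i + l_f = 0.
E1 (Δl = ±1): not satisfied.
E2 (Δl = 0,±2, l_i+l_f ≥ 2): not satisfied.

neither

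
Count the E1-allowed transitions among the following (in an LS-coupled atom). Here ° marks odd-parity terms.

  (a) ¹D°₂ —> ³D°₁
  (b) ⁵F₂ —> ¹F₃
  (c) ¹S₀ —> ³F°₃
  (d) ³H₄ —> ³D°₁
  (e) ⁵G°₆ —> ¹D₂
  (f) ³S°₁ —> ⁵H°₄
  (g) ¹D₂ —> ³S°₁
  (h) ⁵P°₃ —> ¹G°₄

0

(a) forbidden (parity, ΔS fail)
(b) forbidden (parity, ΔS fail)
(c) forbidden (ΔS, ΔL, ΔJ fail)
(d) forbidden (ΔL, ΔJ fail)
(e) forbidden (ΔS, ΔL, ΔJ fail)
(f) forbidden (parity, ΔS, ΔL, ΔJ fail)
(g) forbidden (ΔS, ΔL fail)
(h) forbidden (parity, ΔS, ΔL fail)
Total allowed: 0 of 8.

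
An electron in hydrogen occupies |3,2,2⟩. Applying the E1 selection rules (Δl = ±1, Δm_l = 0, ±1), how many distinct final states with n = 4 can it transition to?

E1 requires Δl = ±1, so l_f ∈ {1, 3}; with 0 ≤ l_f ≤ n_f−1 = 3, the allowed l_f values are {1, 3}.
For l_f = 1: m_f ∈ {m_i−1, m_i, m_i+1} ∩ [−1, 1] = {1} → 1 state.
For l_f = 3: m_f ∈ {m_i−1, m_i, m_i+1} ∩ [−3, 3] = {1, 2, 3} → 3 states.
Total: 4.

4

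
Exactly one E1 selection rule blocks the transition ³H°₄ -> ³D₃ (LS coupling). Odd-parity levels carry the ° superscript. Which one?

the ΔL = 0, ±1 rule

Reading off the term symbols: S 1→1, L 5→2, J 4→3, parity odd→even.
ΔL = 0, ±1 (not L=0↔0): L: 5 → 2, ΔL = -3 — fails.
ΔJ = 0, ±1 (not J=0↔0): J: 4 → 3, ΔJ = -1 — ok.
ΔS = 0: S: 1 → 1 — ok.
Parity must change: odd → even — ok.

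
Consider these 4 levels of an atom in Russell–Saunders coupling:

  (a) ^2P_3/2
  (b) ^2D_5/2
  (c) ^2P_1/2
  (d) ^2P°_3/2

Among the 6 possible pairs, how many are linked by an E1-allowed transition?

3

(a)–(b): forbidden (parity).
(a)–(c): forbidden (parity).
(a)–(d): allowed.
(b)–(c): forbidden (parity, ΔJ).
(b)–(d): allowed.
(c)–(d): allowed.
Allowed pairs: 3 of 6.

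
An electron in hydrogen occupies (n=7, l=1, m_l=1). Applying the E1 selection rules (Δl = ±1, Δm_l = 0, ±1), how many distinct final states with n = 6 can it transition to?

4

E1 requires Δl = ±1, so l_f ∈ {0, 2}; with 0 ≤ l_f ≤ n_f−1 = 5, the allowed l_f values are {0, 2}.
For l_f = 0: m_f ∈ {m_i−1, m_i, m_i+1} ∩ [−0, 0] = {0} → 1 state.
For l_f = 2: m_f ∈ {m_i−1, m_i, m_i+1} ∩ [−2, 2] = {0, 1, 2} → 3 states.
Total: 4.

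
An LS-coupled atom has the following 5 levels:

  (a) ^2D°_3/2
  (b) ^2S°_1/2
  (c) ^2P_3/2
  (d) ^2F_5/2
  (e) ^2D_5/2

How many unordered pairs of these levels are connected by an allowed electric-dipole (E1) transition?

4

(a)–(b): forbidden (parity, ΔL).
(a)–(c): allowed.
(a)–(d): allowed.
(a)–(e): allowed.
(b)–(c): allowed.
(b)–(d): forbidden (ΔL, ΔJ).
(b)–(e): forbidden (ΔL, ΔJ).
(c)–(d): forbidden (parity, ΔL).
(c)–(e): forbidden (parity).
(d)–(e): forbidden (parity).
Allowed pairs: 4 of 10.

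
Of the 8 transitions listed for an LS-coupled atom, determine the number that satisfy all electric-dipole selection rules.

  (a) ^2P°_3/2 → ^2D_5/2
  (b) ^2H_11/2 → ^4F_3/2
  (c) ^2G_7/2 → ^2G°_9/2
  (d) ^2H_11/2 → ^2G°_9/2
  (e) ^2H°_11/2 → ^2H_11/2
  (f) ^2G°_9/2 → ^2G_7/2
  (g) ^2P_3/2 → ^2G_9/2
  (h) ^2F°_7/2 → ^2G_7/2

(a) allowed
(b) forbidden (parity, ΔS, ΔL, ΔJ fail)
(c) allowed
(d) allowed
(e) allowed
(f) allowed
(g) forbidden (parity, ΔL, ΔJ fail)
(h) allowed
Total allowed: 6 of 8.

6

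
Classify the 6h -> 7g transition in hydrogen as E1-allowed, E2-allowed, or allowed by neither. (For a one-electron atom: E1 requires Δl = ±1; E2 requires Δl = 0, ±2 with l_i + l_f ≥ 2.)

E1

Δl = 4 − 5 = -1; l_i + l_f = 9.
E1 (Δl = ±1): satisfied.
E2 (Δl = 0,±2, l_i+l_f ≥ 2): not satisfied.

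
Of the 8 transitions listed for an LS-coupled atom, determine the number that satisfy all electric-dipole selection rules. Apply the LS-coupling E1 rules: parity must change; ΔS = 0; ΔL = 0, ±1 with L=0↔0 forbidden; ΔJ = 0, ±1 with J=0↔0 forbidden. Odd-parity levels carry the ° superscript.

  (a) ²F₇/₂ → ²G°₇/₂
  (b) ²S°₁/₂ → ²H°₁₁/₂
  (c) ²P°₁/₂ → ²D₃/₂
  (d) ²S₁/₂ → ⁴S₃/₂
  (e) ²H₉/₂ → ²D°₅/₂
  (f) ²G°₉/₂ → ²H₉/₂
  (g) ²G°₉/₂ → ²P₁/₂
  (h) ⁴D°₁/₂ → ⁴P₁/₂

(a) allowed
(b) forbidden (parity, ΔL, ΔJ fail)
(c) allowed
(d) forbidden (parity, ΔS, ΔL fail)
(e) forbidden (ΔL, ΔJ fail)
(f) allowed
(g) forbidden (ΔL, ΔJ fail)
(h) allowed
Total allowed: 4 of 8.

4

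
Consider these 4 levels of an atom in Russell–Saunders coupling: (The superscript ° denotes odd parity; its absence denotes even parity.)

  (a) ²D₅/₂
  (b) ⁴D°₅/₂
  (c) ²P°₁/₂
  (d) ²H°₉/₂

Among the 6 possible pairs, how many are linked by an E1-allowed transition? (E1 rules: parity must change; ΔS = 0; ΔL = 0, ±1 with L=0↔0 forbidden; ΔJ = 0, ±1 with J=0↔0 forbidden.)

(a)–(b): forbidden (ΔS).
(a)–(c): forbidden (ΔJ).
(a)–(d): forbidden (ΔL, ΔJ).
(b)–(c): forbidden (parity, ΔS, ΔJ).
(b)–(d): forbidden (parity, ΔS, ΔL, ΔJ).
(c)–(d): forbidden (parity, ΔL, ΔJ).
Allowed pairs: 0 of 6.

0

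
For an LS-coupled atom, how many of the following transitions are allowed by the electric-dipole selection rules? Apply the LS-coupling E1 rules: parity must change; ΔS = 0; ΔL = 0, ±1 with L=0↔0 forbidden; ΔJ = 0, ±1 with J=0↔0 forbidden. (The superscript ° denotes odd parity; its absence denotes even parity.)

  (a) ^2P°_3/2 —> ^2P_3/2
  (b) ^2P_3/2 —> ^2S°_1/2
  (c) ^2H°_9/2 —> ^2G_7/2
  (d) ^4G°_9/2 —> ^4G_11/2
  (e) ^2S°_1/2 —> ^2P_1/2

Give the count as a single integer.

5

(a) allowed
(b) allowed
(c) allowed
(d) allowed
(e) allowed
Total allowed: 5 of 5.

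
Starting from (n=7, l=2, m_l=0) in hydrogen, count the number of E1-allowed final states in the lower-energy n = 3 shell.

E1 requires Δl = ±1, so l_f ∈ {1, 3}; with 0 ≤ l_f ≤ n_f−1 = 2, the allowed l_f values are {1}.
For l_f = 1: m_f ∈ {m_i−1, m_i, m_i+1} ∩ [−1, 1] = {-1, 0, 1} → 3 states.
Total: 3.

3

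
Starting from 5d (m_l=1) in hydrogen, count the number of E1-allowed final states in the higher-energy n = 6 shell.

5

E1 requires Δl = ±1, so l_f ∈ {1, 3}; with 0 ≤ l_f ≤ n_f−1 = 5, the allowed l_f values are {1, 3}.
For l_f = 1: m_f ∈ {m_i−1, m_i, m_i+1} ∩ [−1, 1] = {0, 1} → 2 states.
For l_f = 3: m_f ∈ {m_i−1, m_i, m_i+1} ∩ [−3, 3] = {0, 1, 2} → 3 states.
Total: 5.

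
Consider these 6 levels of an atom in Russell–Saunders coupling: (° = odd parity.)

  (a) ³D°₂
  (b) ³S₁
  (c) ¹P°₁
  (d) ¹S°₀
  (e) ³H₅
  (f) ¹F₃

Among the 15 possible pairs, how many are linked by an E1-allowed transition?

(a)–(b): forbidden (ΔL).
(a)–(c): forbidden (parity, ΔS).
(a)–(d): forbidden (parity, ΔS, ΔL, ΔJ).
(a)–(e): forbidden (ΔL, ΔJ).
(a)–(f): forbidden (ΔS).
(b)–(c): forbidden (ΔS).
(b)–(d): forbidden (ΔS, ΔL).
(b)–(e): forbidden (parity, ΔL, ΔJ).
(b)–(f): forbidden (parity, ΔS, ΔL, ΔJ).
(c)–(d): forbidden (parity).
(c)–(e): forbidden (ΔS, ΔL, ΔJ).
(c)–(f): forbidden (ΔL, ΔJ).
(d)–(e): forbidden (ΔS, ΔL, ΔJ).
(d)–(f): forbidden (ΔL, ΔJ).
(e)–(f): forbidden (parity, ΔS, ΔL, ΔJ).
Allowed pairs: 0 of 15.

0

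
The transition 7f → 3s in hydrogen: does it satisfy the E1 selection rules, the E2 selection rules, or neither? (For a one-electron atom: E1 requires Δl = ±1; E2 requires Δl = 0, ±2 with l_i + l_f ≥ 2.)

Δl = 0 − 3 = -3; l_i + l_f = 3.
E1 (Δl = ±1): not satisfied.
E2 (Δl = 0,±2, l_i+l_f ≥ 2): not satisfied.

neither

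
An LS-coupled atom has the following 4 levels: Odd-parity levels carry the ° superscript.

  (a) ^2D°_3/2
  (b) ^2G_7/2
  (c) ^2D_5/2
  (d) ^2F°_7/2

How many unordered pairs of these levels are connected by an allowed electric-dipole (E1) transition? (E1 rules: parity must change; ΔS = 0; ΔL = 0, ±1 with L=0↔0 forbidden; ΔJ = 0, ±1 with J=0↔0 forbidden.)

3

(a)–(b): forbidden (ΔL, ΔJ).
(a)–(c): allowed.
(a)–(d): forbidden (parity, ΔJ).
(b)–(c): forbidden (parity, ΔL).
(b)–(d): allowed.
(c)–(d): allowed.
Allowed pairs: 3 of 6.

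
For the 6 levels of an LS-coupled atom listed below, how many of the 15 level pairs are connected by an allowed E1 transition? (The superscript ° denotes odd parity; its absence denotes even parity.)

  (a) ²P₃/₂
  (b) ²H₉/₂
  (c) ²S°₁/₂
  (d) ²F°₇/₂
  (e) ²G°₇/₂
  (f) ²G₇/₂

(a)–(b): forbidden (parity, ΔL, ΔJ).
(a)–(c): allowed.
(a)–(d): forbidden (ΔL, ΔJ).
(a)–(e): forbidden (ΔL, ΔJ).
(a)–(f): forbidden (parity, ΔL, ΔJ).
(b)–(c): forbidden (ΔL, ΔJ).
(b)–(d): forbidden (ΔL).
(b)–(e): allowed.
(b)–(f): forbidden (parity).
(c)–(d): forbidden (parity, ΔL, ΔJ).
(c)–(e): forbidden (parity, ΔL, ΔJ).
(c)–(f): forbidden (ΔL, ΔJ).
(d)–(e): forbidden (parity).
(d)–(f): allowed.
(e)–(f): allowed.
Allowed pairs: 4 of 15.

4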